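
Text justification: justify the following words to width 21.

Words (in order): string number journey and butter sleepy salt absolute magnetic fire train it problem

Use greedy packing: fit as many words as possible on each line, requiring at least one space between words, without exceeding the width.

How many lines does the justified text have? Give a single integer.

Line 1: ['string', 'number', 'journey'] (min_width=21, slack=0)
Line 2: ['and', 'butter', 'sleepy'] (min_width=17, slack=4)
Line 3: ['salt', 'absolute'] (min_width=13, slack=8)
Line 4: ['magnetic', 'fire', 'train'] (min_width=19, slack=2)
Line 5: ['it', 'problem'] (min_width=10, slack=11)
Total lines: 5

Answer: 5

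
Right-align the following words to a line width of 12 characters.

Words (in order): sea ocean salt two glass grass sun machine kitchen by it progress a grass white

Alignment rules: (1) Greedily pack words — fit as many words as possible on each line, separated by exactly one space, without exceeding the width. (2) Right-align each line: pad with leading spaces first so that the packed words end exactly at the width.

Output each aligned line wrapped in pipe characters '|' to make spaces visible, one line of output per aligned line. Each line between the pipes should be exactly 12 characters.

Answer: |   sea ocean|
|    salt two|
| glass grass|
| sun machine|
|  kitchen by|
| it progress|
|     a grass|
|       white|

Derivation:
Line 1: ['sea', 'ocean'] (min_width=9, slack=3)
Line 2: ['salt', 'two'] (min_width=8, slack=4)
Line 3: ['glass', 'grass'] (min_width=11, slack=1)
Line 4: ['sun', 'machine'] (min_width=11, slack=1)
Line 5: ['kitchen', 'by'] (min_width=10, slack=2)
Line 6: ['it', 'progress'] (min_width=11, slack=1)
Line 7: ['a', 'grass'] (min_width=7, slack=5)
Line 8: ['white'] (min_width=5, slack=7)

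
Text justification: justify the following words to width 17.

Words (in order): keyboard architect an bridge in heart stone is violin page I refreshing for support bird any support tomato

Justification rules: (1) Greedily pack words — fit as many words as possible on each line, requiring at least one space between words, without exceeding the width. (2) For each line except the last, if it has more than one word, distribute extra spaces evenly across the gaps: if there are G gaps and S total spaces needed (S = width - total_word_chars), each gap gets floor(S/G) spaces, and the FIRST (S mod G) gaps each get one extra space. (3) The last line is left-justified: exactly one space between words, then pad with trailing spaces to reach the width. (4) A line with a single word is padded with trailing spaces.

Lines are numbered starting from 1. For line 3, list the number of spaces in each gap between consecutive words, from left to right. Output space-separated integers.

Answer: 2 2

Derivation:
Line 1: ['keyboard'] (min_width=8, slack=9)
Line 2: ['architect', 'an'] (min_width=12, slack=5)
Line 3: ['bridge', 'in', 'heart'] (min_width=15, slack=2)
Line 4: ['stone', 'is', 'violin'] (min_width=15, slack=2)
Line 5: ['page', 'I', 'refreshing'] (min_width=17, slack=0)
Line 6: ['for', 'support', 'bird'] (min_width=16, slack=1)
Line 7: ['any', 'support'] (min_width=11, slack=6)
Line 8: ['tomato'] (min_width=6, slack=11)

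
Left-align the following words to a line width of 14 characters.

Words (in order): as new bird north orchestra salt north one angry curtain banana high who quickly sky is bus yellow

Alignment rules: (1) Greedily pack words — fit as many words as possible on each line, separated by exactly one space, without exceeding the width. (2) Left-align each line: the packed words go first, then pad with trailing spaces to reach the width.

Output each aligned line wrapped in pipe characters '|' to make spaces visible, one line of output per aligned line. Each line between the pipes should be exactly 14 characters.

Answer: |as new bird   |
|north         |
|orchestra salt|
|north one     |
|angry curtain |
|banana high   |
|who quickly   |
|sky is bus    |
|yellow        |

Derivation:
Line 1: ['as', 'new', 'bird'] (min_width=11, slack=3)
Line 2: ['north'] (min_width=5, slack=9)
Line 3: ['orchestra', 'salt'] (min_width=14, slack=0)
Line 4: ['north', 'one'] (min_width=9, slack=5)
Line 5: ['angry', 'curtain'] (min_width=13, slack=1)
Line 6: ['banana', 'high'] (min_width=11, slack=3)
Line 7: ['who', 'quickly'] (min_width=11, slack=3)
Line 8: ['sky', 'is', 'bus'] (min_width=10, slack=4)
Line 9: ['yellow'] (min_width=6, slack=8)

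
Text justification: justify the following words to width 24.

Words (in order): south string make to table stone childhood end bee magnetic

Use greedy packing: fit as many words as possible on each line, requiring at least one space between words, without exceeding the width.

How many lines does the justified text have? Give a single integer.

Answer: 3

Derivation:
Line 1: ['south', 'string', 'make', 'to'] (min_width=20, slack=4)
Line 2: ['table', 'stone', 'childhood'] (min_width=21, slack=3)
Line 3: ['end', 'bee', 'magnetic'] (min_width=16, slack=8)
Total lines: 3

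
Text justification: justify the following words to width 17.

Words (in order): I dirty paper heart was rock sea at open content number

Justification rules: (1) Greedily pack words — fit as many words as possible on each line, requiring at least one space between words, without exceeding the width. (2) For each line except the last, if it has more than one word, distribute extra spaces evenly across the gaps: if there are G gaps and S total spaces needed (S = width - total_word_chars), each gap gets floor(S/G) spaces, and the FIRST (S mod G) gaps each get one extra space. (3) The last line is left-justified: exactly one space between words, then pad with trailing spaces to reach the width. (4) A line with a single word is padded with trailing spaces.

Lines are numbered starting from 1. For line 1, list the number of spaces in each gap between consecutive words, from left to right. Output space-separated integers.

Answer: 3 3

Derivation:
Line 1: ['I', 'dirty', 'paper'] (min_width=13, slack=4)
Line 2: ['heart', 'was', 'rock'] (min_width=14, slack=3)
Line 3: ['sea', 'at', 'open'] (min_width=11, slack=6)
Line 4: ['content', 'number'] (min_width=14, slack=3)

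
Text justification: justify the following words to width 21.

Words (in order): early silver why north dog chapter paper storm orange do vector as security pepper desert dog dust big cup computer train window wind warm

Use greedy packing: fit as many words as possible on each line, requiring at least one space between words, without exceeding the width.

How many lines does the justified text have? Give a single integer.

Line 1: ['early', 'silver', 'why'] (min_width=16, slack=5)
Line 2: ['north', 'dog', 'chapter'] (min_width=17, slack=4)
Line 3: ['paper', 'storm', 'orange', 'do'] (min_width=21, slack=0)
Line 4: ['vector', 'as', 'security'] (min_width=18, slack=3)
Line 5: ['pepper', 'desert', 'dog'] (min_width=17, slack=4)
Line 6: ['dust', 'big', 'cup', 'computer'] (min_width=21, slack=0)
Line 7: ['train', 'window', 'wind'] (min_width=17, slack=4)
Line 8: ['warm'] (min_width=4, slack=17)
Total lines: 8

Answer: 8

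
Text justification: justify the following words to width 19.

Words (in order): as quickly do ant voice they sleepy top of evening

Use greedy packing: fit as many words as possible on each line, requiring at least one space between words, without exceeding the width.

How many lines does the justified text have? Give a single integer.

Line 1: ['as', 'quickly', 'do', 'ant'] (min_width=17, slack=2)
Line 2: ['voice', 'they', 'sleepy'] (min_width=17, slack=2)
Line 3: ['top', 'of', 'evening'] (min_width=14, slack=5)
Total lines: 3

Answer: 3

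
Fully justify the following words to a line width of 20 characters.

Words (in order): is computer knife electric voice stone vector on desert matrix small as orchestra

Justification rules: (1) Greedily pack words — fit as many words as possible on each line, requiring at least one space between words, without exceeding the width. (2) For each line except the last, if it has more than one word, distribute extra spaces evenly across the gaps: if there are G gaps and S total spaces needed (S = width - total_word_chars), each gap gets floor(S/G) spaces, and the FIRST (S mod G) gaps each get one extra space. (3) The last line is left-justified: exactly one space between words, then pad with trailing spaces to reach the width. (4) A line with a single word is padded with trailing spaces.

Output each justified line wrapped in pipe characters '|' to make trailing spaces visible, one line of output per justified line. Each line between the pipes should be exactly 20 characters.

Line 1: ['is', 'computer', 'knife'] (min_width=17, slack=3)
Line 2: ['electric', 'voice', 'stone'] (min_width=20, slack=0)
Line 3: ['vector', 'on', 'desert'] (min_width=16, slack=4)
Line 4: ['matrix', 'small', 'as'] (min_width=15, slack=5)
Line 5: ['orchestra'] (min_width=9, slack=11)

Answer: |is   computer  knife|
|electric voice stone|
|vector   on   desert|
|matrix    small   as|
|orchestra           |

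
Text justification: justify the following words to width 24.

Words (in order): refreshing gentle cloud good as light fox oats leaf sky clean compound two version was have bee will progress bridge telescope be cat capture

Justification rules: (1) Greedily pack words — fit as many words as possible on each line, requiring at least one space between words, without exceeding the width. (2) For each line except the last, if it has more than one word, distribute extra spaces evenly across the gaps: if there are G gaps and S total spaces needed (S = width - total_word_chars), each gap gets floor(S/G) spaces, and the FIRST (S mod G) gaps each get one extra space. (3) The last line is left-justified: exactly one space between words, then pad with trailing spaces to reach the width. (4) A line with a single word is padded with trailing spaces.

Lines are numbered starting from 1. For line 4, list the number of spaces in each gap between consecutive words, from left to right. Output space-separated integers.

Line 1: ['refreshing', 'gentle', 'cloud'] (min_width=23, slack=1)
Line 2: ['good', 'as', 'light', 'fox', 'oats'] (min_width=22, slack=2)
Line 3: ['leaf', 'sky', 'clean', 'compound'] (min_width=23, slack=1)
Line 4: ['two', 'version', 'was', 'have', 'bee'] (min_width=24, slack=0)
Line 5: ['will', 'progress', 'bridge'] (min_width=20, slack=4)
Line 6: ['telescope', 'be', 'cat', 'capture'] (min_width=24, slack=0)

Answer: 1 1 1 1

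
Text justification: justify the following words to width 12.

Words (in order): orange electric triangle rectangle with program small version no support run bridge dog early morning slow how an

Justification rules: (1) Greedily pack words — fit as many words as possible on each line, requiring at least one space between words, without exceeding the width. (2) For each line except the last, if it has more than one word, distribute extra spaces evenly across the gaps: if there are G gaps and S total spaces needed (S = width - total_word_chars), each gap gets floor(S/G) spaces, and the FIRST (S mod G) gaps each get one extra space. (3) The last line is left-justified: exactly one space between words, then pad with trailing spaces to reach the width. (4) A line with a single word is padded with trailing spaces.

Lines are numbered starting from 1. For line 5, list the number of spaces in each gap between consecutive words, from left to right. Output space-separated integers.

Answer: 1

Derivation:
Line 1: ['orange'] (min_width=6, slack=6)
Line 2: ['electric'] (min_width=8, slack=4)
Line 3: ['triangle'] (min_width=8, slack=4)
Line 4: ['rectangle'] (min_width=9, slack=3)
Line 5: ['with', 'program'] (min_width=12, slack=0)
Line 6: ['small'] (min_width=5, slack=7)
Line 7: ['version', 'no'] (min_width=10, slack=2)
Line 8: ['support', 'run'] (min_width=11, slack=1)
Line 9: ['bridge', 'dog'] (min_width=10, slack=2)
Line 10: ['early'] (min_width=5, slack=7)
Line 11: ['morning', 'slow'] (min_width=12, slack=0)
Line 12: ['how', 'an'] (min_width=6, slack=6)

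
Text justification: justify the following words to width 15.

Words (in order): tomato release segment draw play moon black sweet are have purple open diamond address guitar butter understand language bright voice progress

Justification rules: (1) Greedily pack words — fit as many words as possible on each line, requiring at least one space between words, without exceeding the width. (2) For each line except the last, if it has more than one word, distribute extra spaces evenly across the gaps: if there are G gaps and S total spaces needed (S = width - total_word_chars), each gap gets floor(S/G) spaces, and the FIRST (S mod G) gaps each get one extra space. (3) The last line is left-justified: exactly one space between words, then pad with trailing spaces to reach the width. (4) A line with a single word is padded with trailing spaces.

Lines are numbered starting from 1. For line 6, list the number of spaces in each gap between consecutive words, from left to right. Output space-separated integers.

Line 1: ['tomato', 'release'] (min_width=14, slack=1)
Line 2: ['segment', 'draw'] (min_width=12, slack=3)
Line 3: ['play', 'moon', 'black'] (min_width=15, slack=0)
Line 4: ['sweet', 'are', 'have'] (min_width=14, slack=1)
Line 5: ['purple', 'open'] (min_width=11, slack=4)
Line 6: ['diamond', 'address'] (min_width=15, slack=0)
Line 7: ['guitar', 'butter'] (min_width=13, slack=2)
Line 8: ['understand'] (min_width=10, slack=5)
Line 9: ['language', 'bright'] (min_width=15, slack=0)
Line 10: ['voice', 'progress'] (min_width=14, slack=1)

Answer: 1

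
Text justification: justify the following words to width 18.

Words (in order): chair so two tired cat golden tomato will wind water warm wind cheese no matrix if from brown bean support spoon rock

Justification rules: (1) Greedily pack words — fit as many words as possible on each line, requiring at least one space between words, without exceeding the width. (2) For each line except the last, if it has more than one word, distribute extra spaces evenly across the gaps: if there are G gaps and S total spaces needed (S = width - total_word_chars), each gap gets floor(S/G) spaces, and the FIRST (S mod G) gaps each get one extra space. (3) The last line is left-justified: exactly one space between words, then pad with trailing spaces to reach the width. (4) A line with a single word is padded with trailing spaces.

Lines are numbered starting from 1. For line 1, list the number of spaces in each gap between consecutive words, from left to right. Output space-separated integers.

Answer: 1 1 1

Derivation:
Line 1: ['chair', 'so', 'two', 'tired'] (min_width=18, slack=0)
Line 2: ['cat', 'golden', 'tomato'] (min_width=17, slack=1)
Line 3: ['will', 'wind', 'water'] (min_width=15, slack=3)
Line 4: ['warm', 'wind', 'cheese'] (min_width=16, slack=2)
Line 5: ['no', 'matrix', 'if', 'from'] (min_width=17, slack=1)
Line 6: ['brown', 'bean', 'support'] (min_width=18, slack=0)
Line 7: ['spoon', 'rock'] (min_width=10, slack=8)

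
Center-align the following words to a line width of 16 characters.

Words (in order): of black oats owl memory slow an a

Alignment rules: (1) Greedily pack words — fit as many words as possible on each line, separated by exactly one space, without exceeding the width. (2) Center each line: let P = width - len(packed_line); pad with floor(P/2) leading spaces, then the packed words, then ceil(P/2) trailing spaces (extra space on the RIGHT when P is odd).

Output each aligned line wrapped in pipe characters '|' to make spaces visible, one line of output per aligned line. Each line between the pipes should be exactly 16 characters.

Line 1: ['of', 'black', 'oats'] (min_width=13, slack=3)
Line 2: ['owl', 'memory', 'slow'] (min_width=15, slack=1)
Line 3: ['an', 'a'] (min_width=4, slack=12)

Answer: | of black oats  |
|owl memory slow |
|      an a      |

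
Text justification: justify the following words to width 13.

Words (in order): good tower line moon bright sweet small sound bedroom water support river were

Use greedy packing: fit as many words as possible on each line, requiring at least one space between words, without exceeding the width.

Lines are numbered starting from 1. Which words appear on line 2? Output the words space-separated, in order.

Answer: line moon

Derivation:
Line 1: ['good', 'tower'] (min_width=10, slack=3)
Line 2: ['line', 'moon'] (min_width=9, slack=4)
Line 3: ['bright', 'sweet'] (min_width=12, slack=1)
Line 4: ['small', 'sound'] (min_width=11, slack=2)
Line 5: ['bedroom', 'water'] (min_width=13, slack=0)
Line 6: ['support', 'river'] (min_width=13, slack=0)
Line 7: ['were'] (min_width=4, slack=9)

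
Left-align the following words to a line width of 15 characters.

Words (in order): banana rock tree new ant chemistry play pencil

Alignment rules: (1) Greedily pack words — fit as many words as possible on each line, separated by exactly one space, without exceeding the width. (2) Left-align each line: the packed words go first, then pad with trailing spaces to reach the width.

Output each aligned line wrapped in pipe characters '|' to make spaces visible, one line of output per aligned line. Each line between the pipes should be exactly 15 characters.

Line 1: ['banana', 'rock'] (min_width=11, slack=4)
Line 2: ['tree', 'new', 'ant'] (min_width=12, slack=3)
Line 3: ['chemistry', 'play'] (min_width=14, slack=1)
Line 4: ['pencil'] (min_width=6, slack=9)

Answer: |banana rock    |
|tree new ant   |
|chemistry play |
|pencil         |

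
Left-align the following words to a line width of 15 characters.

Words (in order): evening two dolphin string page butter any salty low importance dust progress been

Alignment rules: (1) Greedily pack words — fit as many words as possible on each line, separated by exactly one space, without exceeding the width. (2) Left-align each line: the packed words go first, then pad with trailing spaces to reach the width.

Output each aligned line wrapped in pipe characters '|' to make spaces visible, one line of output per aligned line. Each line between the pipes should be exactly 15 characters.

Line 1: ['evening', 'two'] (min_width=11, slack=4)
Line 2: ['dolphin', 'string'] (min_width=14, slack=1)
Line 3: ['page', 'butter', 'any'] (min_width=15, slack=0)
Line 4: ['salty', 'low'] (min_width=9, slack=6)
Line 5: ['importance', 'dust'] (min_width=15, slack=0)
Line 6: ['progress', 'been'] (min_width=13, slack=2)

Answer: |evening two    |
|dolphin string |
|page butter any|
|salty low      |
|importance dust|
|progress been  |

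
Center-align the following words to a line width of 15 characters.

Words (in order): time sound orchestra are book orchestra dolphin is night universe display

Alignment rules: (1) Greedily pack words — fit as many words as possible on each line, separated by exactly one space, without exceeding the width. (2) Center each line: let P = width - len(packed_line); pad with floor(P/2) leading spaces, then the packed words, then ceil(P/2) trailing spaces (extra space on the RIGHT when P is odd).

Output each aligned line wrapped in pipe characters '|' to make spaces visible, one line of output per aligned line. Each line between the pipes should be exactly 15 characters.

Line 1: ['time', 'sound'] (min_width=10, slack=5)
Line 2: ['orchestra', 'are'] (min_width=13, slack=2)
Line 3: ['book', 'orchestra'] (min_width=14, slack=1)
Line 4: ['dolphin', 'is'] (min_width=10, slack=5)
Line 5: ['night', 'universe'] (min_width=14, slack=1)
Line 6: ['display'] (min_width=7, slack=8)

Answer: |  time sound   |
| orchestra are |
|book orchestra |
|  dolphin is   |
|night universe |
|    display    |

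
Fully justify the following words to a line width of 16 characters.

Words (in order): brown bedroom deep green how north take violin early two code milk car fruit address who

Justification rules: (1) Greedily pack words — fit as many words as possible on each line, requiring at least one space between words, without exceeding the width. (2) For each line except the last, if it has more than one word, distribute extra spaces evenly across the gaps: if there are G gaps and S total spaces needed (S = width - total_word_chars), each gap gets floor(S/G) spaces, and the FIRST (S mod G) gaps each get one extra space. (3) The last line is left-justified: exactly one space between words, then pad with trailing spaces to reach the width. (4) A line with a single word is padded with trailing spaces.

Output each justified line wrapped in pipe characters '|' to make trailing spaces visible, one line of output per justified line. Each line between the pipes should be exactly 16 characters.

Line 1: ['brown', 'bedroom'] (min_width=13, slack=3)
Line 2: ['deep', 'green', 'how'] (min_width=14, slack=2)
Line 3: ['north', 'take'] (min_width=10, slack=6)
Line 4: ['violin', 'early', 'two'] (min_width=16, slack=0)
Line 5: ['code', 'milk', 'car'] (min_width=13, slack=3)
Line 6: ['fruit', 'address'] (min_width=13, slack=3)
Line 7: ['who'] (min_width=3, slack=13)

Answer: |brown    bedroom|
|deep  green  how|
|north       take|
|violin early two|
|code   milk  car|
|fruit    address|
|who             |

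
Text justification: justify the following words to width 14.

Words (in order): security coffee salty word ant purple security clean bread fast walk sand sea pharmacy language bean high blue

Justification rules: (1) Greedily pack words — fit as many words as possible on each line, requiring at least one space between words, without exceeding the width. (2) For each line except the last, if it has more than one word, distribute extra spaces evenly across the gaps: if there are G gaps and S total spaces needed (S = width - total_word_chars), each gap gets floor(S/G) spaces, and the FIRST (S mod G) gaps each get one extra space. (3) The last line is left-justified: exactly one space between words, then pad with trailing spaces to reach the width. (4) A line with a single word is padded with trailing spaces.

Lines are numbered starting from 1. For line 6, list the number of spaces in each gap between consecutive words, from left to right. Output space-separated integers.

Line 1: ['security'] (min_width=8, slack=6)
Line 2: ['coffee', 'salty'] (min_width=12, slack=2)
Line 3: ['word', 'ant'] (min_width=8, slack=6)
Line 4: ['purple'] (min_width=6, slack=8)
Line 5: ['security', 'clean'] (min_width=14, slack=0)
Line 6: ['bread', 'fast'] (min_width=10, slack=4)
Line 7: ['walk', 'sand', 'sea'] (min_width=13, slack=1)
Line 8: ['pharmacy'] (min_width=8, slack=6)
Line 9: ['language', 'bean'] (min_width=13, slack=1)
Line 10: ['high', 'blue'] (min_width=9, slack=5)

Answer: 5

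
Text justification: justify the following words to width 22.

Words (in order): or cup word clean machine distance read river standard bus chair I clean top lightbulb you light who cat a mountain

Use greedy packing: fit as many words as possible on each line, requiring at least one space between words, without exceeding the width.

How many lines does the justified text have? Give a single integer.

Line 1: ['or', 'cup', 'word', 'clean'] (min_width=17, slack=5)
Line 2: ['machine', 'distance', 'read'] (min_width=21, slack=1)
Line 3: ['river', 'standard', 'bus'] (min_width=18, slack=4)
Line 4: ['chair', 'I', 'clean', 'top'] (min_width=17, slack=5)
Line 5: ['lightbulb', 'you', 'light'] (min_width=19, slack=3)
Line 6: ['who', 'cat', 'a', 'mountain'] (min_width=18, slack=4)
Total lines: 6

Answer: 6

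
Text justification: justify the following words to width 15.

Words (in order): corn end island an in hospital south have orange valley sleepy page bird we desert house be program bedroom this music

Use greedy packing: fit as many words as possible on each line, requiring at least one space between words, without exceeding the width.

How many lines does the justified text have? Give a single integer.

Line 1: ['corn', 'end', 'island'] (min_width=15, slack=0)
Line 2: ['an', 'in', 'hospital'] (min_width=14, slack=1)
Line 3: ['south', 'have'] (min_width=10, slack=5)
Line 4: ['orange', 'valley'] (min_width=13, slack=2)
Line 5: ['sleepy', 'page'] (min_width=11, slack=4)
Line 6: ['bird', 'we', 'desert'] (min_width=14, slack=1)
Line 7: ['house', 'be'] (min_width=8, slack=7)
Line 8: ['program', 'bedroom'] (min_width=15, slack=0)
Line 9: ['this', 'music'] (min_width=10, slack=5)
Total lines: 9

Answer: 9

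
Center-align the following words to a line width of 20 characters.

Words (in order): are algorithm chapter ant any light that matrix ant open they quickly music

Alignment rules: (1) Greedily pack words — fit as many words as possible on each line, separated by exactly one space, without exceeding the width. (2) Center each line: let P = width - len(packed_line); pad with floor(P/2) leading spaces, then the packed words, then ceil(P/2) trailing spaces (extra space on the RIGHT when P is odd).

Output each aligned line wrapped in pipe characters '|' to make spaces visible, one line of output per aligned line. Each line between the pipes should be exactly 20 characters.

Line 1: ['are', 'algorithm'] (min_width=13, slack=7)
Line 2: ['chapter', 'ant', 'any'] (min_width=15, slack=5)
Line 3: ['light', 'that', 'matrix'] (min_width=17, slack=3)
Line 4: ['ant', 'open', 'they'] (min_width=13, slack=7)
Line 5: ['quickly', 'music'] (min_width=13, slack=7)

Answer: |   are algorithm    |
|  chapter ant any   |
| light that matrix  |
|   ant open they    |
|   quickly music    |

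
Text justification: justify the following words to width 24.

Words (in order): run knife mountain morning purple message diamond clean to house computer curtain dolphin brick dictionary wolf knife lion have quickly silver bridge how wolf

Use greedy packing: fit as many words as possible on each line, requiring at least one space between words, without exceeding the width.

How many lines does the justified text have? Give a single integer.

Answer: 7

Derivation:
Line 1: ['run', 'knife', 'mountain'] (min_width=18, slack=6)
Line 2: ['morning', 'purple', 'message'] (min_width=22, slack=2)
Line 3: ['diamond', 'clean', 'to', 'house'] (min_width=22, slack=2)
Line 4: ['computer', 'curtain', 'dolphin'] (min_width=24, slack=0)
Line 5: ['brick', 'dictionary', 'wolf'] (min_width=21, slack=3)
Line 6: ['knife', 'lion', 'have', 'quickly'] (min_width=23, slack=1)
Line 7: ['silver', 'bridge', 'how', 'wolf'] (min_width=22, slack=2)
Total lines: 7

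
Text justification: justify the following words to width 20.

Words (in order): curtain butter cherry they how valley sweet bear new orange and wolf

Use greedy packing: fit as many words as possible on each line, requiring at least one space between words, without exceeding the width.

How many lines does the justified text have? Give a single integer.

Answer: 4

Derivation:
Line 1: ['curtain', 'butter'] (min_width=14, slack=6)
Line 2: ['cherry', 'they', 'how'] (min_width=15, slack=5)
Line 3: ['valley', 'sweet', 'bear'] (min_width=17, slack=3)
Line 4: ['new', 'orange', 'and', 'wolf'] (min_width=19, slack=1)
Total lines: 4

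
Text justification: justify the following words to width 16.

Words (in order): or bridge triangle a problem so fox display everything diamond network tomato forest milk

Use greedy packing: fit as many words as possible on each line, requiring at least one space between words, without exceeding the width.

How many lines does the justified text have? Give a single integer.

Answer: 8

Derivation:
Line 1: ['or', 'bridge'] (min_width=9, slack=7)
Line 2: ['triangle', 'a'] (min_width=10, slack=6)
Line 3: ['problem', 'so', 'fox'] (min_width=14, slack=2)
Line 4: ['display'] (min_width=7, slack=9)
Line 5: ['everything'] (min_width=10, slack=6)
Line 6: ['diamond', 'network'] (min_width=15, slack=1)
Line 7: ['tomato', 'forest'] (min_width=13, slack=3)
Line 8: ['milk'] (min_width=4, slack=12)
Total lines: 8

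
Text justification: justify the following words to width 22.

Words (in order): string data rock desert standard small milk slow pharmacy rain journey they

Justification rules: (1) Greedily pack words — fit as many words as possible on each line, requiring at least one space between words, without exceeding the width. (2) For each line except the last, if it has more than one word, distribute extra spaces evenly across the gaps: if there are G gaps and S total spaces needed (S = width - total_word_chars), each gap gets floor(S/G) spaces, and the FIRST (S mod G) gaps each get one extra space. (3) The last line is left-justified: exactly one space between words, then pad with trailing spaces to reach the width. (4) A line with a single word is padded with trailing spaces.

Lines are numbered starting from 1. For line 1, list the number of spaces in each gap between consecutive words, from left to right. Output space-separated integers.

Line 1: ['string', 'data', 'rock'] (min_width=16, slack=6)
Line 2: ['desert', 'standard', 'small'] (min_width=21, slack=1)
Line 3: ['milk', 'slow', 'pharmacy'] (min_width=18, slack=4)
Line 4: ['rain', 'journey', 'they'] (min_width=17, slack=5)

Answer: 4 4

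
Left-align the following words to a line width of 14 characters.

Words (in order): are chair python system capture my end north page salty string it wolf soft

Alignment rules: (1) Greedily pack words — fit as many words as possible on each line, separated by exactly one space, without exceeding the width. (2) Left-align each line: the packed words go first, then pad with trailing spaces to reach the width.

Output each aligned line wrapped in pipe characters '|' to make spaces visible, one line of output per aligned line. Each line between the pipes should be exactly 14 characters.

Answer: |are chair     |
|python system |
|capture my end|
|north page    |
|salty string  |
|it wolf soft  |

Derivation:
Line 1: ['are', 'chair'] (min_width=9, slack=5)
Line 2: ['python', 'system'] (min_width=13, slack=1)
Line 3: ['capture', 'my', 'end'] (min_width=14, slack=0)
Line 4: ['north', 'page'] (min_width=10, slack=4)
Line 5: ['salty', 'string'] (min_width=12, slack=2)
Line 6: ['it', 'wolf', 'soft'] (min_width=12, slack=2)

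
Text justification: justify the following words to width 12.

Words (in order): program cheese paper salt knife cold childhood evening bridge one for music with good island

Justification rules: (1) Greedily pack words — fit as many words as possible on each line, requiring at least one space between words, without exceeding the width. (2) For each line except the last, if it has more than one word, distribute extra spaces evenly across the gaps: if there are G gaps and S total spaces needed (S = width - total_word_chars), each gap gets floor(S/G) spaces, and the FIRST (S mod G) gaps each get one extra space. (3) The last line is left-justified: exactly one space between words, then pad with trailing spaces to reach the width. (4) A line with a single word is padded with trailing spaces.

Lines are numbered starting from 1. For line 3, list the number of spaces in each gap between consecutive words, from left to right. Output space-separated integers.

Answer: 3

Derivation:
Line 1: ['program'] (min_width=7, slack=5)
Line 2: ['cheese', 'paper'] (min_width=12, slack=0)
Line 3: ['salt', 'knife'] (min_width=10, slack=2)
Line 4: ['cold'] (min_width=4, slack=8)
Line 5: ['childhood'] (min_width=9, slack=3)
Line 6: ['evening'] (min_width=7, slack=5)
Line 7: ['bridge', 'one'] (min_width=10, slack=2)
Line 8: ['for', 'music'] (min_width=9, slack=3)
Line 9: ['with', 'good'] (min_width=9, slack=3)
Line 10: ['island'] (min_width=6, slack=6)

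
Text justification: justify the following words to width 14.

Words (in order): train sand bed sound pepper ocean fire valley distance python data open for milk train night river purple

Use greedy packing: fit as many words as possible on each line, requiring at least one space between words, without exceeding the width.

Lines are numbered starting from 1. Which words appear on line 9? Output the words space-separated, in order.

Line 1: ['train', 'sand', 'bed'] (min_width=14, slack=0)
Line 2: ['sound', 'pepper'] (min_width=12, slack=2)
Line 3: ['ocean', 'fire'] (min_width=10, slack=4)
Line 4: ['valley'] (min_width=6, slack=8)
Line 5: ['distance'] (min_width=8, slack=6)
Line 6: ['python', 'data'] (min_width=11, slack=3)
Line 7: ['open', 'for', 'milk'] (min_width=13, slack=1)
Line 8: ['train', 'night'] (min_width=11, slack=3)
Line 9: ['river', 'purple'] (min_width=12, slack=2)

Answer: river purple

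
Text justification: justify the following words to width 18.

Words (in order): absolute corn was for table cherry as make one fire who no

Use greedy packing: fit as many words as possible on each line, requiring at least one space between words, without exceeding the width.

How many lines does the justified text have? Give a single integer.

Line 1: ['absolute', 'corn', 'was'] (min_width=17, slack=1)
Line 2: ['for', 'table', 'cherry'] (min_width=16, slack=2)
Line 3: ['as', 'make', 'one', 'fire'] (min_width=16, slack=2)
Line 4: ['who', 'no'] (min_width=6, slack=12)
Total lines: 4

Answer: 4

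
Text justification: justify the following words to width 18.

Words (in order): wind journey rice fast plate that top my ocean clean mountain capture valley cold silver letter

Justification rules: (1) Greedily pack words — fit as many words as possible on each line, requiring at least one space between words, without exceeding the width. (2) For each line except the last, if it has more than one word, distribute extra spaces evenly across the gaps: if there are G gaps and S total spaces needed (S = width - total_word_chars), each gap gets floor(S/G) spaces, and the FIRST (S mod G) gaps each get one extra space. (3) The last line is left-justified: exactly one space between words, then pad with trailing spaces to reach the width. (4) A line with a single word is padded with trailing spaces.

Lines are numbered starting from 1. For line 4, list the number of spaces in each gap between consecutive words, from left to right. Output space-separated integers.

Line 1: ['wind', 'journey', 'rice'] (min_width=17, slack=1)
Line 2: ['fast', 'plate', 'that'] (min_width=15, slack=3)
Line 3: ['top', 'my', 'ocean', 'clean'] (min_width=18, slack=0)
Line 4: ['mountain', 'capture'] (min_width=16, slack=2)
Line 5: ['valley', 'cold', 'silver'] (min_width=18, slack=0)
Line 6: ['letter'] (min_width=6, slack=12)

Answer: 3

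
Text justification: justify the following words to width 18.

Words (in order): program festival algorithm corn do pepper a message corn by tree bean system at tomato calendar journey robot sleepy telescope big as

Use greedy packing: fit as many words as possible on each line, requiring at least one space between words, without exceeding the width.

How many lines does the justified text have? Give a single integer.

Answer: 8

Derivation:
Line 1: ['program', 'festival'] (min_width=16, slack=2)
Line 2: ['algorithm', 'corn', 'do'] (min_width=17, slack=1)
Line 3: ['pepper', 'a', 'message'] (min_width=16, slack=2)
Line 4: ['corn', 'by', 'tree', 'bean'] (min_width=17, slack=1)
Line 5: ['system', 'at', 'tomato'] (min_width=16, slack=2)
Line 6: ['calendar', 'journey'] (min_width=16, slack=2)
Line 7: ['robot', 'sleepy'] (min_width=12, slack=6)
Line 8: ['telescope', 'big', 'as'] (min_width=16, slack=2)
Total lines: 8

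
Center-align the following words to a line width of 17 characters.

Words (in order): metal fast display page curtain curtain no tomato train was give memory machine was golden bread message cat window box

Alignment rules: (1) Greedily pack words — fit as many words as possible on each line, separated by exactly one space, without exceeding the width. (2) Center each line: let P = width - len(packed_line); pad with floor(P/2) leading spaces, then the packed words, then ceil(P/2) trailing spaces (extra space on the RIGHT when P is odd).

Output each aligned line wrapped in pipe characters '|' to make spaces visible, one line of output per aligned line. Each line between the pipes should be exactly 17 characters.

Line 1: ['metal', 'fast'] (min_width=10, slack=7)
Line 2: ['display', 'page'] (min_width=12, slack=5)
Line 3: ['curtain', 'curtain'] (min_width=15, slack=2)
Line 4: ['no', 'tomato', 'train'] (min_width=15, slack=2)
Line 5: ['was', 'give', 'memory'] (min_width=15, slack=2)
Line 6: ['machine', 'was'] (min_width=11, slack=6)
Line 7: ['golden', 'bread'] (min_width=12, slack=5)
Line 8: ['message', 'cat'] (min_width=11, slack=6)
Line 9: ['window', 'box'] (min_width=10, slack=7)

Answer: |   metal fast    |
|  display page   |
| curtain curtain |
| no tomato train |
| was give memory |
|   machine was   |
|  golden bread   |
|   message cat   |
|   window box    |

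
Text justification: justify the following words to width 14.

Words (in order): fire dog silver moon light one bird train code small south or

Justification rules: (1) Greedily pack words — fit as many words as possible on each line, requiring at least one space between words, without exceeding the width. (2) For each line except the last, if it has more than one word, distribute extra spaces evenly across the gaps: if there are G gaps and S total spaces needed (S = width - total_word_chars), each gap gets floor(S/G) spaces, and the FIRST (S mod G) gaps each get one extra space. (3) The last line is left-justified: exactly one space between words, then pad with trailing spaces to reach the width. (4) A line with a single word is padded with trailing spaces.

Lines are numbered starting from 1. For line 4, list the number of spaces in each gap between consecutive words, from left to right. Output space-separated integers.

Answer: 5

Derivation:
Line 1: ['fire', 'dog'] (min_width=8, slack=6)
Line 2: ['silver', 'moon'] (min_width=11, slack=3)
Line 3: ['light', 'one', 'bird'] (min_width=14, slack=0)
Line 4: ['train', 'code'] (min_width=10, slack=4)
Line 5: ['small', 'south', 'or'] (min_width=14, slack=0)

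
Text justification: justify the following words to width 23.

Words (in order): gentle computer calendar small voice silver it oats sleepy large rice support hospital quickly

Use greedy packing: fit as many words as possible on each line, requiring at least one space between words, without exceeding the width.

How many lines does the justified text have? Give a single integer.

Answer: 5

Derivation:
Line 1: ['gentle', 'computer'] (min_width=15, slack=8)
Line 2: ['calendar', 'small', 'voice'] (min_width=20, slack=3)
Line 3: ['silver', 'it', 'oats', 'sleepy'] (min_width=21, slack=2)
Line 4: ['large', 'rice', 'support'] (min_width=18, slack=5)
Line 5: ['hospital', 'quickly'] (min_width=16, slack=7)
Total lines: 5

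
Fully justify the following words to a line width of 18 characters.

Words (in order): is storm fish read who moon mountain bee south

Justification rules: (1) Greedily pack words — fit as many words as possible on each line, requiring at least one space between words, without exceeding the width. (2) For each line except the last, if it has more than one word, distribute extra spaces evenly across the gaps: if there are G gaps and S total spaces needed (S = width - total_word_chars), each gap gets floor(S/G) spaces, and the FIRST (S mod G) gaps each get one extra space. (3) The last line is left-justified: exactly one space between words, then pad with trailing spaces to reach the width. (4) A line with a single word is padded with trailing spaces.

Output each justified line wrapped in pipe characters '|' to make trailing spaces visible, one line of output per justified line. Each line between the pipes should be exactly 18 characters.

Answer: |is storm fish read|
|who  moon mountain|
|bee south         |

Derivation:
Line 1: ['is', 'storm', 'fish', 'read'] (min_width=18, slack=0)
Line 2: ['who', 'moon', 'mountain'] (min_width=17, slack=1)
Line 3: ['bee', 'south'] (min_width=9, slack=9)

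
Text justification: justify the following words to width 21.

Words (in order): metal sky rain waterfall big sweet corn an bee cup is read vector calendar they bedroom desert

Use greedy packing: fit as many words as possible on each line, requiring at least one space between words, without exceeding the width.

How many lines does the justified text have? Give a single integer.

Line 1: ['metal', 'sky', 'rain'] (min_width=14, slack=7)
Line 2: ['waterfall', 'big', 'sweet'] (min_width=19, slack=2)
Line 3: ['corn', 'an', 'bee', 'cup', 'is'] (min_width=18, slack=3)
Line 4: ['read', 'vector', 'calendar'] (min_width=20, slack=1)
Line 5: ['they', 'bedroom', 'desert'] (min_width=19, slack=2)
Total lines: 5

Answer: 5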